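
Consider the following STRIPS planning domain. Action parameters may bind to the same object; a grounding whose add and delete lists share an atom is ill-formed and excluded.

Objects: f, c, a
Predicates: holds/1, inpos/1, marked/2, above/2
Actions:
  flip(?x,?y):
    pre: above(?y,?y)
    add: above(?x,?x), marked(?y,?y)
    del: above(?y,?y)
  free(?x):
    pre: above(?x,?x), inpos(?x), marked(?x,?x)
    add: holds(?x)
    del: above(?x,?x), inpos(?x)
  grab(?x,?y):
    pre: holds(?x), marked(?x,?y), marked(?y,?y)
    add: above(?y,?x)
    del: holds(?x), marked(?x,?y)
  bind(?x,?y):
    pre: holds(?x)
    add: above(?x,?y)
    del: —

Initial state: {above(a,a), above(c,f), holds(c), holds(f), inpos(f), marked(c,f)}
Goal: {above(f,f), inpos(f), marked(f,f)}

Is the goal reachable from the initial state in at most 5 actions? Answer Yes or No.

1. flip(f,a)  →  {above(c,f), above(f,f), holds(c), holds(f), inpos(f), marked(a,a), marked(c,f)}
2. flip(c,f)  →  {above(c,c), above(c,f), holds(c), holds(f), inpos(f), marked(a,a), marked(c,f), marked(f,f)}
3. flip(f,c)  →  {above(c,f), above(f,f), holds(c), holds(f), inpos(f), marked(a,a), marked(c,c), marked(c,f), marked(f,f)}
optimal plan length = 3; 3 ≤ 5

Yes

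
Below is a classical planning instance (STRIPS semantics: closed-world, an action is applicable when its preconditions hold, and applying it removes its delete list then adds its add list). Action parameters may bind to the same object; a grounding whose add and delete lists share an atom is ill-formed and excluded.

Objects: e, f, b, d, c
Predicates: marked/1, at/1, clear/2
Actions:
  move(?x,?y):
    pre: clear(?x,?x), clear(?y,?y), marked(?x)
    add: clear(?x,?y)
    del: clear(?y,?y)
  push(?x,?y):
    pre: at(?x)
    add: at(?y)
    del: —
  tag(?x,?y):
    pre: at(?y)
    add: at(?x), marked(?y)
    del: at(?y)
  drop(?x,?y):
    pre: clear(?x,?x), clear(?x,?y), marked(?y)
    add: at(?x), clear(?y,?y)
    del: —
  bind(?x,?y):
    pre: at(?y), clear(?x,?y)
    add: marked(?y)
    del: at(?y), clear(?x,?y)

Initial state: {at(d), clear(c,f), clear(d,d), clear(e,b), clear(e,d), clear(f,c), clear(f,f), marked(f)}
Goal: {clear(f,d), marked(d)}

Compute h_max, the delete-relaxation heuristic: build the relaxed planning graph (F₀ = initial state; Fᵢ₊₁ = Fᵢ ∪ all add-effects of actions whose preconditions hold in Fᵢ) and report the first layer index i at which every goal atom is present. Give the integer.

1

F0 = init (8 atoms)
F1 = F0 ∪ {at(b), at(c), at(e), at(f), clear(f,d), marked(d)}  (14 atoms)
goal ⊆ F1  ⇒  h_max = 1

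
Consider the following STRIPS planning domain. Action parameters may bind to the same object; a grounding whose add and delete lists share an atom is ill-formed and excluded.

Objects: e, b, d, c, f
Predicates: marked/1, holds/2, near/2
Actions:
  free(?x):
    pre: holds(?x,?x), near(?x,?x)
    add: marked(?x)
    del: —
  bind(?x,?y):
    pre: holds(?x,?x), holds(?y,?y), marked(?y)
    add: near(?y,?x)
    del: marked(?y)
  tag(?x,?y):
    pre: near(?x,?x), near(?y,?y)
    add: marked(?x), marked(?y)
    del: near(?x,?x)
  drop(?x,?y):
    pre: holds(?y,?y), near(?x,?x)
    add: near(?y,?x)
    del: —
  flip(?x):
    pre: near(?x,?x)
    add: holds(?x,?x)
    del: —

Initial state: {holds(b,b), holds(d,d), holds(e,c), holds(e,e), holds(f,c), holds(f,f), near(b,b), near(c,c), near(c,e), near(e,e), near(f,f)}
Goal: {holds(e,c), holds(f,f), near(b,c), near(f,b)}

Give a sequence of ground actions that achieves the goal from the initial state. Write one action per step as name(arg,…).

1. drop(b,f)  →  {holds(b,b), holds(d,d), holds(e,c), holds(e,e), holds(f,c), holds(f,f), near(b,b), near(c,c), near(c,e), near(e,e), near(f,b), near(f,f)}
2. drop(c,b)  →  {holds(b,b), holds(d,d), holds(e,c), holds(e,e), holds(f,c), holds(f,f), near(b,b), near(b,c), near(c,c), near(c,e), near(e,e), near(f,b), near(f,f)}

drop(b,f); drop(c,b)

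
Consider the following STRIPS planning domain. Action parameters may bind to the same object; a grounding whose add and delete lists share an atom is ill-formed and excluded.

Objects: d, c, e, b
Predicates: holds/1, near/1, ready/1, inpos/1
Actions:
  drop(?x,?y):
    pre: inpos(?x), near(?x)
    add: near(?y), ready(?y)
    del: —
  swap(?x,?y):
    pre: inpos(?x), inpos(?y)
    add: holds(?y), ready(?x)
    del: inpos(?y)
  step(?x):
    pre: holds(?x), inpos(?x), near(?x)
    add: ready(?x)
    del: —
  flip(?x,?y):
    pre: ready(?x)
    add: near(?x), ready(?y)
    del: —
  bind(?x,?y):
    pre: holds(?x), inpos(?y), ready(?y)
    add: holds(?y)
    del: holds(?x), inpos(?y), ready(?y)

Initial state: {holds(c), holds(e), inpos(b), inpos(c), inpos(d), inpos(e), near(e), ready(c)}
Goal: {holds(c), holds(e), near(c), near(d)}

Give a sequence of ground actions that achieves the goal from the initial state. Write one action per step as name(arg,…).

drop(e,d); drop(d,c)

1. drop(e,d)  →  {holds(c), holds(e), inpos(b), inpos(c), inpos(d), inpos(e), near(d), near(e), ready(c), ready(d)}
2. drop(d,c)  →  {holds(c), holds(e), inpos(b), inpos(c), inpos(d), inpos(e), near(c), near(d), near(e), ready(c), ready(d)}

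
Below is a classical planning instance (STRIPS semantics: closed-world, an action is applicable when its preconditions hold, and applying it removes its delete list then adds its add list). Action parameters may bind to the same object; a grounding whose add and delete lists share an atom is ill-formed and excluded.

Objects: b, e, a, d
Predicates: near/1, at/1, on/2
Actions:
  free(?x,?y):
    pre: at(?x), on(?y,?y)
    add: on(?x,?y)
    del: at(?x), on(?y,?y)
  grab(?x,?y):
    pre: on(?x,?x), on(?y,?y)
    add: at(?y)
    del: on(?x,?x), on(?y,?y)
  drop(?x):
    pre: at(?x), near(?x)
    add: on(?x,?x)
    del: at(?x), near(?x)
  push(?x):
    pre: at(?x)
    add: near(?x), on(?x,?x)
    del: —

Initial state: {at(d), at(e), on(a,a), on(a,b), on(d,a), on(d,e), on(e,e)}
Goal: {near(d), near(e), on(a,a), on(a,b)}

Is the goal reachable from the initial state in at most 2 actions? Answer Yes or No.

1. push(e)  →  {at(d), at(e), near(e), on(a,a), on(a,b), on(d,a), on(d,e), on(e,e)}
2. push(d)  →  {at(d), at(e), near(d), near(e), on(a,a), on(a,b), on(d,a), on(d,d), on(d,e), on(e,e)}
optimal plan length = 2; 2 ≤ 2

Yes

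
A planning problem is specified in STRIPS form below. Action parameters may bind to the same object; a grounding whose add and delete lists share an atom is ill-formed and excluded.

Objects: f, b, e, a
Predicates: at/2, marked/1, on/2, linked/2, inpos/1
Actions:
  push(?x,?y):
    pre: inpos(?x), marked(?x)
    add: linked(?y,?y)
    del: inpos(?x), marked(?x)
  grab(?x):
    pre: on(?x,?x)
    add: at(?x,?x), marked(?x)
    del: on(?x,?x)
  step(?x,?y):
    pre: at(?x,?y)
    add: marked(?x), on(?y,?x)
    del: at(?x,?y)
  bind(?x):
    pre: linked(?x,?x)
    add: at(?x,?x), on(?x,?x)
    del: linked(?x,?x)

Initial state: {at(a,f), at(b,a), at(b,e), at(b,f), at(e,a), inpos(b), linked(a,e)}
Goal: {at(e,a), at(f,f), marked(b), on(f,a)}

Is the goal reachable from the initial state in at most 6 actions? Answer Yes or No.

Yes

1. step(b,f)  →  {at(a,f), at(b,a), at(b,e), at(e,a), inpos(b), linked(a,e), marked(b), on(f,b)}
2. push(b,f)  →  {at(a,f), at(b,a), at(b,e), at(e,a), linked(a,e), linked(f,f), on(f,b)}
3. step(b,e)  →  {at(a,f), at(b,a), at(e,a), linked(a,e), linked(f,f), marked(b), on(e,b), on(f,b)}
4. step(a,f)  →  {at(b,a), at(e,a), linked(a,e), linked(f,f), marked(a), marked(b), on(e,b), on(f,a), on(f,b)}
5. bind(f)  →  {at(b,a), at(e,a), at(f,f), linked(a,e), marked(a), marked(b), on(e,b), on(f,a), on(f,b), on(f,f)}
optimal plan length = 5; 5 ≤ 6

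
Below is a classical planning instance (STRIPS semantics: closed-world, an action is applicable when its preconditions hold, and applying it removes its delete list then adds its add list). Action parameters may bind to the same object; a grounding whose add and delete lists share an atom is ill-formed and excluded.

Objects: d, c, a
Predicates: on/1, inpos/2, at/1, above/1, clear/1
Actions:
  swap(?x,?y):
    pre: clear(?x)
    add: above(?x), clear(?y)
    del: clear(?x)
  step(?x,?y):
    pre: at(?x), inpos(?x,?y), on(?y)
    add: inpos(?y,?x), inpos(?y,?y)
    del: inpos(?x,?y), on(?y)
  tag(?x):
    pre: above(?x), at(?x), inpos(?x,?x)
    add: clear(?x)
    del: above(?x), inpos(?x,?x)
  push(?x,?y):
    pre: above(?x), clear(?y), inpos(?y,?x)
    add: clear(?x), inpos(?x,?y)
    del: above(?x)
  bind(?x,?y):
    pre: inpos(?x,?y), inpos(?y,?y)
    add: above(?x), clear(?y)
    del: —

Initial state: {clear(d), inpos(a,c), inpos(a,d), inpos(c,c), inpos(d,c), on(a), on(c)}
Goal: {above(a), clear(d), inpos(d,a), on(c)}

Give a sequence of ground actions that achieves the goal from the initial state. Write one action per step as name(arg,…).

1. swap(d,a)  →  {above(d), clear(a), inpos(a,c), inpos(a,d), inpos(c,c), inpos(d,c), on(a), on(c)}
2. push(d,a)  →  {clear(a), clear(d), inpos(a,c), inpos(a,d), inpos(c,c), inpos(d,a), inpos(d,c), on(a), on(c)}
3. swap(a,d)  →  {above(a), clear(d), inpos(a,c), inpos(a,d), inpos(c,c), inpos(d,a), inpos(d,c), on(a), on(c)}

swap(d,a); push(d,a); swap(a,d)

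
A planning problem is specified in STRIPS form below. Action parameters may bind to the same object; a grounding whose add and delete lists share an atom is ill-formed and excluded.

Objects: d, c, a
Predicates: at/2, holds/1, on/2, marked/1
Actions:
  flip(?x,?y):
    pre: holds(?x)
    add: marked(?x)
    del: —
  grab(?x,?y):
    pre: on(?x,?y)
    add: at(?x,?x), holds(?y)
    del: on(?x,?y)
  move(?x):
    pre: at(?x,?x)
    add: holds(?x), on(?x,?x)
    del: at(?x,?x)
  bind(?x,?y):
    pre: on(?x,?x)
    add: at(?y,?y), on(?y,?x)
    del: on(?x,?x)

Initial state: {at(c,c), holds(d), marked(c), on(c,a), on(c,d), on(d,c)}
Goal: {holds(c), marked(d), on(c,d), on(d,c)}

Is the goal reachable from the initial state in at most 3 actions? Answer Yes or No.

1. flip(d,d)  →  {at(c,c), holds(d), marked(c), marked(d), on(c,a), on(c,d), on(d,c)}
2. move(c)  →  {holds(c), holds(d), marked(c), marked(d), on(c,a), on(c,c), on(c,d), on(d,c)}
optimal plan length = 2; 2 ≤ 3

Yes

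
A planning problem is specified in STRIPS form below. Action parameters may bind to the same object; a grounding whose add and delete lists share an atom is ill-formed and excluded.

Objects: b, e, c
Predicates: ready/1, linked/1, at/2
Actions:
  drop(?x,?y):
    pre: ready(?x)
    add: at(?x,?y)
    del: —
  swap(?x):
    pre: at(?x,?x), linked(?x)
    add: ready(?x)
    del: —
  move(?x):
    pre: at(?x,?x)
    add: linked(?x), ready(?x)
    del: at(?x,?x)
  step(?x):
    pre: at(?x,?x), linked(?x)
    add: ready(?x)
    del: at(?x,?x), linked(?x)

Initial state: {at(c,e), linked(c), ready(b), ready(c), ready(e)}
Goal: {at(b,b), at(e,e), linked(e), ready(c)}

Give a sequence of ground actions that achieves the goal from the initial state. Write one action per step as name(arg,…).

1. drop(b,b)  →  {at(b,b), at(c,e), linked(c), ready(b), ready(c), ready(e)}
2. drop(e,e)  →  {at(b,b), at(c,e), at(e,e), linked(c), ready(b), ready(c), ready(e)}
3. move(e)  →  {at(b,b), at(c,e), linked(c), linked(e), ready(b), ready(c), ready(e)}
4. drop(e,e)  →  {at(b,b), at(c,e), at(e,e), linked(c), linked(e), ready(b), ready(c), ready(e)}

drop(b,b); drop(e,e); move(e); drop(e,e)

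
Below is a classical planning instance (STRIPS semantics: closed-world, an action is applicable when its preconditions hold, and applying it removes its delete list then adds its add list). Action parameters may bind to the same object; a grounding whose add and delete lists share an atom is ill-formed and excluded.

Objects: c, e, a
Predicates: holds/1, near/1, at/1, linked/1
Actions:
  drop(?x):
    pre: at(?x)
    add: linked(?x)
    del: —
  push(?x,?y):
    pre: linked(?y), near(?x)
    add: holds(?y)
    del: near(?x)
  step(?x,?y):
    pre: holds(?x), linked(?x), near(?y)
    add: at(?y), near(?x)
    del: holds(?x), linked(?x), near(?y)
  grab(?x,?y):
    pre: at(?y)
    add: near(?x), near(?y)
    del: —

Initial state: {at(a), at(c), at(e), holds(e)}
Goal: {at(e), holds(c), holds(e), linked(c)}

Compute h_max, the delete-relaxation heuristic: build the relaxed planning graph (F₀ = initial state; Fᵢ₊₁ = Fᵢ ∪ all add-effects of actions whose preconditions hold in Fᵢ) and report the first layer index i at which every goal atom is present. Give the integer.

F0 = init (4 atoms)
F1 = F0 ∪ {linked(a), linked(c), linked(e), near(a), near(c), near(e)}  (10 atoms)
F2 = F1 ∪ {holds(a), holds(c)}  (12 atoms)
goal ⊆ F2  ⇒  h_max = 2

2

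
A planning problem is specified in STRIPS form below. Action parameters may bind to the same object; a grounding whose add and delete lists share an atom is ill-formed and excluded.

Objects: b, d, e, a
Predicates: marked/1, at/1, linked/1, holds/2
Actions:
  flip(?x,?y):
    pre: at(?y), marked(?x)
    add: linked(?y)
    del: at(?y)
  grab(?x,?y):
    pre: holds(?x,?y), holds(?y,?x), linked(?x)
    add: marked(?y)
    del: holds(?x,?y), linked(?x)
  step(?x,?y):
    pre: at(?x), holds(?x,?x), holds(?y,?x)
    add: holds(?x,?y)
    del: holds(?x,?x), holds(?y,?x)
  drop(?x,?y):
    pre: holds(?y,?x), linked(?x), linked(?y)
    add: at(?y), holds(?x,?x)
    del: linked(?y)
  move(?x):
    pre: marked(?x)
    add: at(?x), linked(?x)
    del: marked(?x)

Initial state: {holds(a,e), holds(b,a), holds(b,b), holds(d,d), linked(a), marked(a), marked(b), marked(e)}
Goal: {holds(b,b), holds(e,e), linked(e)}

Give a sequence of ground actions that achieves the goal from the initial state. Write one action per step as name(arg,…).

move(e); drop(e,a)

1. move(e)  →  {at(e), holds(a,e), holds(b,a), holds(b,b), holds(d,d), linked(a), linked(e), marked(a), marked(b)}
2. drop(e,a)  →  {at(a), at(e), holds(a,e), holds(b,a), holds(b,b), holds(d,d), holds(e,e), linked(e), marked(a), marked(b)}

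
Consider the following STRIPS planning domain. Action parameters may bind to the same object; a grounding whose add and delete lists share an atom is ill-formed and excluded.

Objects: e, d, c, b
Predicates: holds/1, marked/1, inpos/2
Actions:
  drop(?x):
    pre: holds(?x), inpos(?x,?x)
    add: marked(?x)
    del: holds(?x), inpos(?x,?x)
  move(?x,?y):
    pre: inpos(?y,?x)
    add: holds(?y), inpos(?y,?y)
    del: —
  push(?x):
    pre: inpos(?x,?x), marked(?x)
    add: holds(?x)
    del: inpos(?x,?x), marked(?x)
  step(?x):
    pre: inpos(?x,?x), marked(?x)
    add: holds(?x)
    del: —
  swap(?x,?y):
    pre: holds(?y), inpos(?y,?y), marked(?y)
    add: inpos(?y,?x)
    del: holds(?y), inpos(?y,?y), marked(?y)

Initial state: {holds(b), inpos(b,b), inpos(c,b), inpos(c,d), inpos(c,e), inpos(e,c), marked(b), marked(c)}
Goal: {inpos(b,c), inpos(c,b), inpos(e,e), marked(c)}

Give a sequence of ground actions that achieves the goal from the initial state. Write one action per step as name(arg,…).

1. move(c,e)  →  {holds(b), holds(e), inpos(b,b), inpos(c,b), inpos(c,d), inpos(c,e), inpos(e,c), inpos(e,e), marked(b), marked(c)}
2. swap(c,b)  →  {holds(e), inpos(b,c), inpos(c,b), inpos(c,d), inpos(c,e), inpos(e,c), inpos(e,e), marked(c)}

move(c,e); swap(c,b)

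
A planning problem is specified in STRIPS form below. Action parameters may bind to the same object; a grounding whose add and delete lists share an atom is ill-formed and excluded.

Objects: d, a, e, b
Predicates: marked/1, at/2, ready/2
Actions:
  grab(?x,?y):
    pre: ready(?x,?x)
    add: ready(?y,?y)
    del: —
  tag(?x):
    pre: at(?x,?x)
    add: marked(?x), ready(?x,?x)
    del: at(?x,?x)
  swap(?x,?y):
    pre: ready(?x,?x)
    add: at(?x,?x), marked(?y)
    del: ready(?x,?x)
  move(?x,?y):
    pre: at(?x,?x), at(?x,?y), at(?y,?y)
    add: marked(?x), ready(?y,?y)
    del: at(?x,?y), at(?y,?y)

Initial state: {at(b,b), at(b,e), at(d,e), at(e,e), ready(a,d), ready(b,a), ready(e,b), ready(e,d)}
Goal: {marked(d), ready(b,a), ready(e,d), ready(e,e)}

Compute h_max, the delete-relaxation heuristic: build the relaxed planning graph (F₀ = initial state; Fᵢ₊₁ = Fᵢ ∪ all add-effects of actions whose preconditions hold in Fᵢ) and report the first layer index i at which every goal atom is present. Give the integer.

2

F0 = init (8 atoms)
F1 = F0 ∪ {marked(b), marked(e), ready(b,b), ready(e,e)}  (12 atoms)
F2 = F1 ∪ {marked(a), marked(d), ready(a,a), ready(d,d)}  (16 atoms)
goal ⊆ F2  ⇒  h_max = 2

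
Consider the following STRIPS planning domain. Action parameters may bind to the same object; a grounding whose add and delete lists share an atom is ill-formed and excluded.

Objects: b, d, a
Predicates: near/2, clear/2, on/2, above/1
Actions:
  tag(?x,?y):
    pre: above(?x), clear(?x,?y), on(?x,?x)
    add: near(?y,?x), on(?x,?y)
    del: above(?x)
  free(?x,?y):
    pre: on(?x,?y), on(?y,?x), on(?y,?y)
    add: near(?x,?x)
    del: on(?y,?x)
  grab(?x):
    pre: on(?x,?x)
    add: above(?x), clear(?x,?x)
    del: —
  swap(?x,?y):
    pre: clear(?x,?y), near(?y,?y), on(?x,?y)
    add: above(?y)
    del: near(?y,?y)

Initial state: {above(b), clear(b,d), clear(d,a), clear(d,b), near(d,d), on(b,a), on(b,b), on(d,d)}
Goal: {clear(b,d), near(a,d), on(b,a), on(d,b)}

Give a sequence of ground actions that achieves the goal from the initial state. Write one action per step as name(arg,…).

grab(d); tag(d,b); grab(d); tag(d,a)

1. grab(d)  →  {above(b), above(d), clear(b,d), clear(d,a), clear(d,b), clear(d,d), near(d,d), on(b,a), on(b,b), on(d,d)}
2. tag(d,b)  →  {above(b), clear(b,d), clear(d,a), clear(d,b), clear(d,d), near(b,d), near(d,d), on(b,a), on(b,b), on(d,b), on(d,d)}
3. grab(d)  →  {above(b), above(d), clear(b,d), clear(d,a), clear(d,b), clear(d,d), near(b,d), near(d,d), on(b,a), on(b,b), on(d,b), on(d,d)}
4. tag(d,a)  →  {above(b), clear(b,d), clear(d,a), clear(d,b), clear(d,d), near(a,d), near(b,d), near(d,d), on(b,a), on(b,b), on(d,a), on(d,b), on(d,d)}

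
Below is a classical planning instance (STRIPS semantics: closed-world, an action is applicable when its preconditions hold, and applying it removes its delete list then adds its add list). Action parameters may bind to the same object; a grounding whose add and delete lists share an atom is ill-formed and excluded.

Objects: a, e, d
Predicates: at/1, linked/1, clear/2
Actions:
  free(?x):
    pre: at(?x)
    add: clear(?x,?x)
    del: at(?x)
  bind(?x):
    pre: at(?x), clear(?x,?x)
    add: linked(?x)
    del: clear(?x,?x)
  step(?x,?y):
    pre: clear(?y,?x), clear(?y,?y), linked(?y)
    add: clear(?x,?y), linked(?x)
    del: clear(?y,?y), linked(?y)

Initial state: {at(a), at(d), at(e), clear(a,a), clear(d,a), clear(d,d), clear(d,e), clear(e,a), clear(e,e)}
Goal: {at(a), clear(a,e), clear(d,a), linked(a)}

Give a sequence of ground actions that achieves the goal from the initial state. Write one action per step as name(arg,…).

bind(e); free(e); step(a,e)

1. bind(e)  →  {at(a), at(d), at(e), clear(a,a), clear(d,a), clear(d,d), clear(d,e), clear(e,a), linked(e)}
2. free(e)  →  {at(a), at(d), clear(a,a), clear(d,a), clear(d,d), clear(d,e), clear(e,a), clear(e,e), linked(e)}
3. step(a,e)  →  {at(a), at(d), clear(a,a), clear(a,e), clear(d,a), clear(d,d), clear(d,e), clear(e,a), linked(a)}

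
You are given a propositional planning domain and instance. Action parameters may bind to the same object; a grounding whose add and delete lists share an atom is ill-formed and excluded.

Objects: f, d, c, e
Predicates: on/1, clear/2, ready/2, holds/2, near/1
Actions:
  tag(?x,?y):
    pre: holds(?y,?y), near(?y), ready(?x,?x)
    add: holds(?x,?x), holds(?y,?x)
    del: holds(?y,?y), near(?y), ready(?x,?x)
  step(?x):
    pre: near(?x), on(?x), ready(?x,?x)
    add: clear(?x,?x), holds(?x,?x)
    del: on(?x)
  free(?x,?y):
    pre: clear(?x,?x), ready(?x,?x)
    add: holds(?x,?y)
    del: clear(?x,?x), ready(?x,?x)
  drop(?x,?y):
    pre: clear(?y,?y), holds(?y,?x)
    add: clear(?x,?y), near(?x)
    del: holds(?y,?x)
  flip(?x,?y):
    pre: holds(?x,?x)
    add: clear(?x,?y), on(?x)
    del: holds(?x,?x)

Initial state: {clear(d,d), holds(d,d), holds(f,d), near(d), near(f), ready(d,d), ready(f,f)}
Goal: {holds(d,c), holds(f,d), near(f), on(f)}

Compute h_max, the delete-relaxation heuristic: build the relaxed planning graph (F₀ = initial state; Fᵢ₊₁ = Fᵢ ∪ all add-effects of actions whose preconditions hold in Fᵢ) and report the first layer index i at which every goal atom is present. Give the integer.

2

F0 = init (7 atoms)
F1 = F0 ∪ {clear(d,c), clear(d,e), clear(d,f), holds(d,c), holds(d,e), holds(d,f), holds(f,f), on(d)}  (15 atoms)
F2 = F1 ∪ {clear(c,d), clear(e,d), clear(f,c), clear(f,d), clear(f,e), clear(f,f), near(c), near(e), on(f)}  (24 atoms)
goal ⊆ F2  ⇒  h_max = 2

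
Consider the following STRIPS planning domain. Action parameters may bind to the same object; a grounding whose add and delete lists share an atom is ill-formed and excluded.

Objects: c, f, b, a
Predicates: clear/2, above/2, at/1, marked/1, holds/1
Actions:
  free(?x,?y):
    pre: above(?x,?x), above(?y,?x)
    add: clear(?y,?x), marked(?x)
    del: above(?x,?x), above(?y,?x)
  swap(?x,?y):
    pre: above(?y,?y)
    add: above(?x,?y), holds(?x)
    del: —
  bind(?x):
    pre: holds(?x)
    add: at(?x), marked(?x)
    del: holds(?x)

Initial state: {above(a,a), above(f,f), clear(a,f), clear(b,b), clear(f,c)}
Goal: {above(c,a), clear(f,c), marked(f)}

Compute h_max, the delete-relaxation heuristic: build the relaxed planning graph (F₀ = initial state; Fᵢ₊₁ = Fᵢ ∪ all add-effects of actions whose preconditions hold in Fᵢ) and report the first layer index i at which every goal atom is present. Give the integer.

F0 = init (5 atoms)
F1 = F0 ∪ {above(a,f), above(b,a), above(b,f), above(c,a), above(c,f), above(f,a), clear(a,a), clear(f,f), holds(a), holds(b), holds(c), holds(f), marked(a), marked(f)}  (19 atoms)
goal ⊆ F1  ⇒  h_max = 1

1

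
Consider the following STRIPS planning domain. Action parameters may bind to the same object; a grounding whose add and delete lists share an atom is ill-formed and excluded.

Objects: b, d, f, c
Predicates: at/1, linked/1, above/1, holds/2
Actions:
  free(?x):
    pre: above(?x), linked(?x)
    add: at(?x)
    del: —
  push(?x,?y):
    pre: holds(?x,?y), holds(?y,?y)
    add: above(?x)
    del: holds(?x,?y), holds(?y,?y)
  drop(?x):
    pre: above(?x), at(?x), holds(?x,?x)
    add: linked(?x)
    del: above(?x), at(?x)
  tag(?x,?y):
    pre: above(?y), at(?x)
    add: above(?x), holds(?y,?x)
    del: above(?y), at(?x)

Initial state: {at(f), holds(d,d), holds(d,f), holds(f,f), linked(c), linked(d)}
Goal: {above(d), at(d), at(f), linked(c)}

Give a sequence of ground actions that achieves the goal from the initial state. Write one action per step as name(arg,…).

push(d,d); free(d)

1. push(d,d)  →  {above(d), at(f), holds(d,f), holds(f,f), linked(c), linked(d)}
2. free(d)  →  {above(d), at(d), at(f), holds(d,f), holds(f,f), linked(c), linked(d)}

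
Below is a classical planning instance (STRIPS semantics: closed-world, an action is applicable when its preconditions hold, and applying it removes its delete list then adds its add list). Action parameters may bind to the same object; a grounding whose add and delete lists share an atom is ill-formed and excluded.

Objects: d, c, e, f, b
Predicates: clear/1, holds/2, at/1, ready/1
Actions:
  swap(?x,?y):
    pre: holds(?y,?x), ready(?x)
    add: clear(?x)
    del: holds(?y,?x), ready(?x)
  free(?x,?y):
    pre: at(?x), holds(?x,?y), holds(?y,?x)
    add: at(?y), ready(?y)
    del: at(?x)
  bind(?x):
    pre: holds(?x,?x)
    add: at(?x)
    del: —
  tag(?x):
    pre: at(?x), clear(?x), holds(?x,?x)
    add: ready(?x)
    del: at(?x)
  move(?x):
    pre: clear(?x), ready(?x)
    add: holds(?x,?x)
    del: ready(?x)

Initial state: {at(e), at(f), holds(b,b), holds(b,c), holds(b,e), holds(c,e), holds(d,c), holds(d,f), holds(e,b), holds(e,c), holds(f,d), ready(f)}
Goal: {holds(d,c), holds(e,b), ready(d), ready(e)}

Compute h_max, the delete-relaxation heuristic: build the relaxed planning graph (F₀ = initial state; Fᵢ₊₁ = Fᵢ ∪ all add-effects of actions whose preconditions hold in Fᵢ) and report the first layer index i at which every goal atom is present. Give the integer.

F0 = init (12 atoms)
F1 = F0 ∪ {at(b), at(c), at(d), clear(f), ready(b), ready(c), ready(d)}  (19 atoms)
F2 = F1 ∪ {clear(b), clear(c), clear(d), holds(f,f), ready(e)}  (24 atoms)
goal ⊆ F2  ⇒  h_max = 2

2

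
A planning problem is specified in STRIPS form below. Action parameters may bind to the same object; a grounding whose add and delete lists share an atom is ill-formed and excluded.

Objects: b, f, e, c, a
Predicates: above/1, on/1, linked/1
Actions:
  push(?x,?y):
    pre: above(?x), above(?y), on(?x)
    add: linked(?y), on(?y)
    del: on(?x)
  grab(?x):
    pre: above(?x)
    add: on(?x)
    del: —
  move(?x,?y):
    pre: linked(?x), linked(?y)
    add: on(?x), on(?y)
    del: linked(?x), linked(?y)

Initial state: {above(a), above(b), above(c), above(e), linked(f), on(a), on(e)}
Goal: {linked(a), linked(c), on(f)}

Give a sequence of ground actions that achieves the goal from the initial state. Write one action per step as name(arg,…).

1. push(e,c)  →  {above(a), above(b), above(c), above(e), linked(c), linked(f), on(a), on(c)}
2. push(c,a)  →  {above(a), above(b), above(c), above(e), linked(a), linked(c), linked(f), on(a)}
3. move(f,f)  →  {above(a), above(b), above(c), above(e), linked(a), linked(c), on(a), on(f)}

push(e,c); push(c,a); move(f,f)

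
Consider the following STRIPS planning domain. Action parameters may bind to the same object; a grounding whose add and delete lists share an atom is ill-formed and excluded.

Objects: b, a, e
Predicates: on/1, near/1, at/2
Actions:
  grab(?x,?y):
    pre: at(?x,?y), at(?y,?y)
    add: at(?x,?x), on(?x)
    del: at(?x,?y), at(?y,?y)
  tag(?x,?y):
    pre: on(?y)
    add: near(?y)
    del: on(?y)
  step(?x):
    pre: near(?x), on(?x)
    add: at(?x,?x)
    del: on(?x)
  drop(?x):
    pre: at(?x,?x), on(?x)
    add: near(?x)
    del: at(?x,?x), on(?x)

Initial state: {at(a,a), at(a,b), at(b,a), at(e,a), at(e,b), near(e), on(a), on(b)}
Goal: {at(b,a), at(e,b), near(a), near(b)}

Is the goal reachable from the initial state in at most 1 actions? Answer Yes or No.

No

1. tag(b,b)  →  {at(a,a), at(a,b), at(b,a), at(e,a), at(e,b), near(b), near(e), on(a)}
2. tag(b,a)  →  {at(a,a), at(a,b), at(b,a), at(e,a), at(e,b), near(a), near(b), near(e)}
optimal plan length = 2; 2 > 1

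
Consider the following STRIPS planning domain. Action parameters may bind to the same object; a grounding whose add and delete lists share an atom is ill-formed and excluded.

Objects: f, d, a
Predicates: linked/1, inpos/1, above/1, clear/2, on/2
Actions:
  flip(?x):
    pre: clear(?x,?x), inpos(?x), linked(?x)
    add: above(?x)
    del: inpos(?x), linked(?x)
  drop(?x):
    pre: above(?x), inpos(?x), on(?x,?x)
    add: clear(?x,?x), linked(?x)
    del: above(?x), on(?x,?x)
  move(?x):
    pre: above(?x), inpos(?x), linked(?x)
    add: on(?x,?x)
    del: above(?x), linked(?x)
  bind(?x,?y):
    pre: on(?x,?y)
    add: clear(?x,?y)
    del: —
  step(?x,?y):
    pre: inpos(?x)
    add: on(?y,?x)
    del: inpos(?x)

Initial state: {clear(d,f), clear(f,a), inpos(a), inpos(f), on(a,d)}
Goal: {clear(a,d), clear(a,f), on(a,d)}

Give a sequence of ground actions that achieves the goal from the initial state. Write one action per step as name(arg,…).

1. bind(a,d)  →  {clear(a,d), clear(d,f), clear(f,a), inpos(a), inpos(f), on(a,d)}
2. step(f,a)  →  {clear(a,d), clear(d,f), clear(f,a), inpos(a), on(a,d), on(a,f)}
3. bind(a,f)  →  {clear(a,d), clear(a,f), clear(d,f), clear(f,a), inpos(a), on(a,d), on(a,f)}

bind(a,d); step(f,a); bind(a,f)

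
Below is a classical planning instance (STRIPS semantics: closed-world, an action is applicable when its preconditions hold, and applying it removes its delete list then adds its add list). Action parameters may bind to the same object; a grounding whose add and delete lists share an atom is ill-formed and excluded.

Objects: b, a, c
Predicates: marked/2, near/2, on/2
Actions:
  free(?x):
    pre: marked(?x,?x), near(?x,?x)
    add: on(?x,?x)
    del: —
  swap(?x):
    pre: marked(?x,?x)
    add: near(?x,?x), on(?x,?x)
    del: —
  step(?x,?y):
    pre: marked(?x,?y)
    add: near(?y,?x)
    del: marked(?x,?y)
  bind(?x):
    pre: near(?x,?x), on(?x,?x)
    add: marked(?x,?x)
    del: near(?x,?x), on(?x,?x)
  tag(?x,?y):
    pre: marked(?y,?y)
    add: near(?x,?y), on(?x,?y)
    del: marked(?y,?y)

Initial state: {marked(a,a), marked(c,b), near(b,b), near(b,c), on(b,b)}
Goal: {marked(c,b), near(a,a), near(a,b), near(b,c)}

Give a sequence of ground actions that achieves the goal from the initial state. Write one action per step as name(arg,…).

swap(a); bind(b); tag(a,b)

1. swap(a)  →  {marked(a,a), marked(c,b), near(a,a), near(b,b), near(b,c), on(a,a), on(b,b)}
2. bind(b)  →  {marked(a,a), marked(b,b), marked(c,b), near(a,a), near(b,c), on(a,a)}
3. tag(a,b)  →  {marked(a,a), marked(c,b), near(a,a), near(a,b), near(b,c), on(a,a), on(a,b)}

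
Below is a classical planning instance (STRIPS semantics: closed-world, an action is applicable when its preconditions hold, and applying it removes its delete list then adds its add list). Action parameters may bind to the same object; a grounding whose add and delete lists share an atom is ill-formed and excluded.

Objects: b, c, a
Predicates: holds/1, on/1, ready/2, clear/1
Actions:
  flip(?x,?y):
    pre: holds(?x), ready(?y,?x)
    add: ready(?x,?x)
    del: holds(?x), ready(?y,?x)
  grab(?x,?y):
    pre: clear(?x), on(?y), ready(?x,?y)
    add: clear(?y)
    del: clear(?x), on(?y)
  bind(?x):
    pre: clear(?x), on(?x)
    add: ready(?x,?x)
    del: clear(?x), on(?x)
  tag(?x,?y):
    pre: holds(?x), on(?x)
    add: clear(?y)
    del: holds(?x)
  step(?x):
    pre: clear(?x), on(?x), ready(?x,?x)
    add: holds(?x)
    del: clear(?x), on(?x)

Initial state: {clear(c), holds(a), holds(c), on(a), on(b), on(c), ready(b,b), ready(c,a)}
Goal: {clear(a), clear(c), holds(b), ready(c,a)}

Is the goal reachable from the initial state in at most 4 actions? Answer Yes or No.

1. tag(c,b)  →  {clear(b), clear(c), holds(a), on(a), on(b), on(c), ready(b,b), ready(c,a)}
2. tag(a,a)  →  {clear(a), clear(b), clear(c), on(a), on(b), on(c), ready(b,b), ready(c,a)}
3. step(b)  →  {clear(a), clear(c), holds(b), on(a), on(c), ready(b,b), ready(c,a)}
optimal plan length = 3; 3 ≤ 4

Yes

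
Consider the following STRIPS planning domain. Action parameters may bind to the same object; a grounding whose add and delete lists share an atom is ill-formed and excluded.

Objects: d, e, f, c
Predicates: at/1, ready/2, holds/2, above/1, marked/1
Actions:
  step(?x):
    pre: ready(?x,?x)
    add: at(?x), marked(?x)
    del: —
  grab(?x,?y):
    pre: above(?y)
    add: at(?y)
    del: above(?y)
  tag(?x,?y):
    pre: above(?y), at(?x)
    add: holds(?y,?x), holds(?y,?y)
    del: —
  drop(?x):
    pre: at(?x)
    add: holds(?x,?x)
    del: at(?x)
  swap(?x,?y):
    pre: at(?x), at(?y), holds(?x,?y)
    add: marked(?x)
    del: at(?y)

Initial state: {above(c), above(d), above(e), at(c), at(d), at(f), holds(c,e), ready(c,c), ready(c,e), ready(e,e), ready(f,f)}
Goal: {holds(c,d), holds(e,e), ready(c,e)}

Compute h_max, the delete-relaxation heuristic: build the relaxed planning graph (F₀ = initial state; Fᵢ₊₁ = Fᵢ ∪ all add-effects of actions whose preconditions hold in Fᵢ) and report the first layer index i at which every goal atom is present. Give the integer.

1

F0 = init (11 atoms)
F1 = F0 ∪ {at(e), holds(c,c), holds(c,d), holds(c,f), holds(d,c), holds(d,d), holds(d,f), holds(e,c), holds(e,d), holds(e,e), holds(e,f), holds(f,f), marked(c), marked(e), marked(f)}  (26 atoms)
goal ⊆ F1  ⇒  h_max = 1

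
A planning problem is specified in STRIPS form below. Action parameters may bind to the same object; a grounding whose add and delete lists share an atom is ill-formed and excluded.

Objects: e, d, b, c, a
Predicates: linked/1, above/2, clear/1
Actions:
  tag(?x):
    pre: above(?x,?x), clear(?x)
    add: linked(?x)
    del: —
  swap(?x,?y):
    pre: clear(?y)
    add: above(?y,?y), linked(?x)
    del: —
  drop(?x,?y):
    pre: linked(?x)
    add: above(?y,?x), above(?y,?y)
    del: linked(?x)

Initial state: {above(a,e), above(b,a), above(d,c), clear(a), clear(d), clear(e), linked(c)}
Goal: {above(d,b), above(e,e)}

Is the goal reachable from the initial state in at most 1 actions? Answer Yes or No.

1. swap(b,e)  →  {above(a,e), above(b,a), above(d,c), above(e,e), clear(a), clear(d), clear(e), linked(b), linked(c)}
2. drop(b,d)  →  {above(a,e), above(b,a), above(d,b), above(d,c), above(d,d), above(e,e), clear(a), clear(d), clear(e), linked(c)}
optimal plan length = 2; 2 > 1

No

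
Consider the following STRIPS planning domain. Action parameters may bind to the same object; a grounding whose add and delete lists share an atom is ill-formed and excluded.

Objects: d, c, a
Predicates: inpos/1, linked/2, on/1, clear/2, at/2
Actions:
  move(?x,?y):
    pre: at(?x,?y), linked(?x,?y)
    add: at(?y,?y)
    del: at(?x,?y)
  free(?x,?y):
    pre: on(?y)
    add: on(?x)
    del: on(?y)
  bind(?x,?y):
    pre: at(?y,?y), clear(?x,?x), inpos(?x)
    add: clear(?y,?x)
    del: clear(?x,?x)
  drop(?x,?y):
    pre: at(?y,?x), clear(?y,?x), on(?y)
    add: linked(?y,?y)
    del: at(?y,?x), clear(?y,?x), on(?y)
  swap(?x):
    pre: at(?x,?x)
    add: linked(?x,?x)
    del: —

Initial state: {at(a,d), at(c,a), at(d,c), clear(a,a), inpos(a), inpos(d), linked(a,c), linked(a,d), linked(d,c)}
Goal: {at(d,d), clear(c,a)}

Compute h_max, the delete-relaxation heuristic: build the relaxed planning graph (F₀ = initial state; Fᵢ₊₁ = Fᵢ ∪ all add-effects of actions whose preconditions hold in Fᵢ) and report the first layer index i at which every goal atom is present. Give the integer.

2

F0 = init (9 atoms)
F1 = F0 ∪ {at(c,c), at(d,d)}  (11 atoms)
F2 = F1 ∪ {clear(c,a), clear(d,a), linked(c,c), linked(d,d)}  (15 atoms)
goal ⊆ F2  ⇒  h_max = 2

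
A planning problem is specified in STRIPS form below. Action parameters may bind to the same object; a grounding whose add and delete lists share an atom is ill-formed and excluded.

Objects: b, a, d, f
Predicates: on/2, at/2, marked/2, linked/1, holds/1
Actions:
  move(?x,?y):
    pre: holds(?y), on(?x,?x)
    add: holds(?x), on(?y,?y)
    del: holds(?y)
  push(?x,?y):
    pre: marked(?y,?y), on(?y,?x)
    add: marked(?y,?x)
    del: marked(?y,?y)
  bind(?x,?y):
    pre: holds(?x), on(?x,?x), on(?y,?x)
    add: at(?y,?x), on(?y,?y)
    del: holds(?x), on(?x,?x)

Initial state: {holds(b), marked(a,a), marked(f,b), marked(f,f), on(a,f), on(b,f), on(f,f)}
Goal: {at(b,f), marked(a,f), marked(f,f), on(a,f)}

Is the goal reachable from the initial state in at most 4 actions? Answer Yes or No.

Yes

1. move(f,b)  →  {holds(f), marked(a,a), marked(f,b), marked(f,f), on(a,f), on(b,b), on(b,f), on(f,f)}
2. push(f,a)  →  {holds(f), marked(a,f), marked(f,b), marked(f,f), on(a,f), on(b,b), on(b,f), on(f,f)}
3. bind(f,b)  →  {at(b,f), marked(a,f), marked(f,b), marked(f,f), on(a,f), on(b,b), on(b,f)}
optimal plan length = 3; 3 ≤ 4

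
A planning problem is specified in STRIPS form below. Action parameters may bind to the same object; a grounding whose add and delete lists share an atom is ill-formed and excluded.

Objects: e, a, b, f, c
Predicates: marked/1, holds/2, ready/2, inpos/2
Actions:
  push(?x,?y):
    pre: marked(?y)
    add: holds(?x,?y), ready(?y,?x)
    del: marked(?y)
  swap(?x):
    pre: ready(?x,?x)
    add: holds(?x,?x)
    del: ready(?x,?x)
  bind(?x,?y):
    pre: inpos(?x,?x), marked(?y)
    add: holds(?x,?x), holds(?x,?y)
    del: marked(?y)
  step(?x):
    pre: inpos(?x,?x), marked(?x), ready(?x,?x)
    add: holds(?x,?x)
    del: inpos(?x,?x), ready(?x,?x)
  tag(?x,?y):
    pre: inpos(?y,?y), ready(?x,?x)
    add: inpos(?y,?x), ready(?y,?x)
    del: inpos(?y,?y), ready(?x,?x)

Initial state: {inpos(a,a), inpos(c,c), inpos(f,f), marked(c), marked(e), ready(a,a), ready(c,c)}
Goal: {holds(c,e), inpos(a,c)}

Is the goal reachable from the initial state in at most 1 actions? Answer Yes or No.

No

1. push(c,e)  →  {holds(c,e), inpos(a,a), inpos(c,c), inpos(f,f), marked(c), ready(a,a), ready(c,c), ready(e,c)}
2. tag(c,a)  →  {holds(c,e), inpos(a,c), inpos(c,c), inpos(f,f), marked(c), ready(a,a), ready(a,c), ready(e,c)}
optimal plan length = 2; 2 > 1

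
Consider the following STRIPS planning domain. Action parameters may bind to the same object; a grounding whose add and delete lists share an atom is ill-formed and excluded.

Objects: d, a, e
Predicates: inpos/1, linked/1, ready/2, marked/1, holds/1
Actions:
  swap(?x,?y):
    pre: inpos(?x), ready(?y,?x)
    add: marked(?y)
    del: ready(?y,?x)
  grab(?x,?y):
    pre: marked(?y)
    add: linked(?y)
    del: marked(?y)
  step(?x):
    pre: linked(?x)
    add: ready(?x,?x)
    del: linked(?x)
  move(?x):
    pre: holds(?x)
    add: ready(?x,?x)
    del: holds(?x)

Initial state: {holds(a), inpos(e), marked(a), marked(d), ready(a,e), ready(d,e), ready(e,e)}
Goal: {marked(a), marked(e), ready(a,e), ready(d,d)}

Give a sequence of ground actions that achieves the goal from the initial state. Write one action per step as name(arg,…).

swap(e,e); grab(d,d); step(d)

1. swap(e,e)  →  {holds(a), inpos(e), marked(a), marked(d), marked(e), ready(a,e), ready(d,e)}
2. grab(d,d)  →  {holds(a), inpos(e), linked(d), marked(a), marked(e), ready(a,e), ready(d,e)}
3. step(d)  →  {holds(a), inpos(e), marked(a), marked(e), ready(a,e), ready(d,d), ready(d,e)}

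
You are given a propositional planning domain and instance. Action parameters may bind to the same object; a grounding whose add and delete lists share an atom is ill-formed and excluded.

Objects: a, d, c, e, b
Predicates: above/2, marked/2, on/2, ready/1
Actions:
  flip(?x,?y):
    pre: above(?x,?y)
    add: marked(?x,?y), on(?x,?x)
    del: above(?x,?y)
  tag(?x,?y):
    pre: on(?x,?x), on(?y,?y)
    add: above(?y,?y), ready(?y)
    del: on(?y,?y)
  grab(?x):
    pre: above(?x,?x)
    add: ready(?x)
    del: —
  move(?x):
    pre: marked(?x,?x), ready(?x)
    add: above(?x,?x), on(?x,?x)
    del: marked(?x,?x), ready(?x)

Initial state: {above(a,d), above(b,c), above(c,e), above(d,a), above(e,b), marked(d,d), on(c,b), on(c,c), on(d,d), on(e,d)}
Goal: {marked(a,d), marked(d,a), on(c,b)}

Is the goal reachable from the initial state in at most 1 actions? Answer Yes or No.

No

1. flip(a,d)  →  {above(b,c), above(c,e), above(d,a), above(e,b), marked(a,d), marked(d,d), on(a,a), on(c,b), on(c,c), on(d,d), on(e,d)}
2. flip(d,a)  →  {above(b,c), above(c,e), above(e,b), marked(a,d), marked(d,a), marked(d,d), on(a,a), on(c,b), on(c,c), on(d,d), on(e,d)}
optimal plan length = 2; 2 > 1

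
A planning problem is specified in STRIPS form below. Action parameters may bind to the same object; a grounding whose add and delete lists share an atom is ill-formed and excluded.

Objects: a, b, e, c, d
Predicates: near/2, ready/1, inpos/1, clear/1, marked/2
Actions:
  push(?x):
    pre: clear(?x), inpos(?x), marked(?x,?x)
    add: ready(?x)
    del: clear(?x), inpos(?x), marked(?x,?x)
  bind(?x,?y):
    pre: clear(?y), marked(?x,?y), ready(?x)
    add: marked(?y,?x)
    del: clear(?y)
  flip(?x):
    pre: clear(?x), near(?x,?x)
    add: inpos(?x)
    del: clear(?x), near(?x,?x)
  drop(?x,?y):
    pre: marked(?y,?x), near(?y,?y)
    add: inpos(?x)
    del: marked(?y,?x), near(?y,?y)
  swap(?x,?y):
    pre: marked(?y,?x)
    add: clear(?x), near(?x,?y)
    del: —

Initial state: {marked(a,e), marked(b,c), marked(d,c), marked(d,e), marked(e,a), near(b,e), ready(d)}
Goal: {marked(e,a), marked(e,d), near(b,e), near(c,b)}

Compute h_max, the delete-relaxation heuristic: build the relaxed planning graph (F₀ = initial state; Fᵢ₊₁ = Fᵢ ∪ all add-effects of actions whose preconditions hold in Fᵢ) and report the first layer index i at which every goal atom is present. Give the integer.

F0 = init (7 atoms)
F1 = F0 ∪ {clear(a), clear(c), clear(e), near(a,e), near(c,b), near(c,d), near(e,a), near(e,d)}  (15 atoms)
F2 = F1 ∪ {marked(c,d), marked(e,d)}  (17 atoms)
goal ⊆ F2  ⇒  h_max = 2

2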